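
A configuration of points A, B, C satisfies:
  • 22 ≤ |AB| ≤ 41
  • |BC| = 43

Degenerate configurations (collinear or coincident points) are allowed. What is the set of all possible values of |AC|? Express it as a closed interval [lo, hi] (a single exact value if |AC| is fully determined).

|AB| ∈ [22, 41]
|BC| ∈ {43}
|AC| ∈ [2, 84]

|AC| ∈ [2, 84]  (≈ [2.0000, 84.0000])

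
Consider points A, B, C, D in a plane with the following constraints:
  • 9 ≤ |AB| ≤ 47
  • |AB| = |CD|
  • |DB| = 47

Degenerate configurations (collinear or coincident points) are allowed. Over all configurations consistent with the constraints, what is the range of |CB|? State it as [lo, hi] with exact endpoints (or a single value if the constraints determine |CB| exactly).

|CB| ∈ [0, 94]  (≈ [0.0000, 94.0000])

|AB| ∈ [9, 47]
|BD| ∈ {47}
|CD| ∈ [9, 47]
|AD| ∈ [0, 94]
|BC| ∈ [0, 94]
|AC| ∈ [0, 141]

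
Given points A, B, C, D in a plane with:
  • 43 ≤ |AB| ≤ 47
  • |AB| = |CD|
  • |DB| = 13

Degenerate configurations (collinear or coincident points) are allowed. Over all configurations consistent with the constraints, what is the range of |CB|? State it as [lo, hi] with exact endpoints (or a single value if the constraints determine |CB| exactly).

|CB| ∈ [30, 60]  (≈ [30.0000, 60.0000])

|AB| ∈ [43, 47]
|BD| ∈ {13}
|CD| ∈ [43, 47]
|AD| ∈ [30, 60]
|BC| ∈ [30, 60]
|AC| ∈ [0, 107]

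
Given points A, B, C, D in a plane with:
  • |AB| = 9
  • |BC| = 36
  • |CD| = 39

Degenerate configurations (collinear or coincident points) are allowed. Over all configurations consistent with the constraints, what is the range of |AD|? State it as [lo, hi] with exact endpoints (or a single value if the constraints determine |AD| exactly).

|AB| ∈ {9}
|BC| ∈ {36}
|CD| ∈ {39}
|AC| ∈ [27, 45]
|BD| ∈ [3, 75]
|AD| ∈ [0, 84]

|AD| ∈ [0, 84]  (≈ [0.0000, 84.0000])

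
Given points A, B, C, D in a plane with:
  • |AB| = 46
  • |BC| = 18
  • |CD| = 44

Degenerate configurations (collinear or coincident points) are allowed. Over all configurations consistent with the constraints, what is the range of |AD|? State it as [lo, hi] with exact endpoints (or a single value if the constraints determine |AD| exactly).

|AB| ∈ {46}
|BC| ∈ {18}
|CD| ∈ {44}
|AC| ∈ [28, 64]
|BD| ∈ [26, 62]
|AD| ∈ [0, 108]

|AD| ∈ [0, 108]  (≈ [0.0000, 108.0000])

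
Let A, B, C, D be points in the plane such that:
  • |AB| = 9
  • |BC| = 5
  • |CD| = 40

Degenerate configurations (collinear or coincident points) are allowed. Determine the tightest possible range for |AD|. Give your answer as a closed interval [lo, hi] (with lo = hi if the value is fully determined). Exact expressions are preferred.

|AB| ∈ {9}
|BC| ∈ {5}
|CD| ∈ {40}
|AC| ∈ [4, 14]
|BD| ∈ [35, 45]
|AD| ∈ [26, 54]

|AD| ∈ [26, 54]  (≈ [26.0000, 54.0000])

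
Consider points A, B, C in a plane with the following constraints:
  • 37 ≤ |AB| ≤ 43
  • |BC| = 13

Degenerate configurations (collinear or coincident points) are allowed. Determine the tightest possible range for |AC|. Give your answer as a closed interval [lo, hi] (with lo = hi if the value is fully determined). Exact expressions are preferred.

|AC| ∈ [24, 56]  (≈ [24.0000, 56.0000])

|AB| ∈ [37, 43]
|BC| ∈ {13}
|AC| ∈ [24, 56]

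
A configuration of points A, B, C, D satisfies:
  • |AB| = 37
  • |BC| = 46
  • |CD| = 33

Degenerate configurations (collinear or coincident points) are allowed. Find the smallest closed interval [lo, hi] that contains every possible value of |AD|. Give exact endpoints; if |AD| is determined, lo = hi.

|AB| ∈ {37}
|BC| ∈ {46}
|CD| ∈ {33}
|AC| ∈ [9, 83]
|BD| ∈ [13, 79]
|AD| ∈ [0, 116]

|AD| ∈ [0, 116]  (≈ [0.0000, 116.0000])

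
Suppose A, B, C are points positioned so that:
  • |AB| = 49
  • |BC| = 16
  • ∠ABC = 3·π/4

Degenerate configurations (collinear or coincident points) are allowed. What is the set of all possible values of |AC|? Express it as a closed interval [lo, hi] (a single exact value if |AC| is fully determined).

|AC| = √(784·√(2) + 2657)  (≈ 61.3657)

|AB| ∈ {49}
|BC| ∈ {16}
|AC| ∈ {√(784·√(2) + 2657)}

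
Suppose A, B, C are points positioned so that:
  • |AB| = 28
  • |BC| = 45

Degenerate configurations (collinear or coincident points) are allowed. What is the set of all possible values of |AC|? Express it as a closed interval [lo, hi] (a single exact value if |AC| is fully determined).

|AC| ∈ [17, 73]  (≈ [17.0000, 73.0000])

|AB| ∈ {28}
|BC| ∈ {45}
|AC| ∈ [17, 73]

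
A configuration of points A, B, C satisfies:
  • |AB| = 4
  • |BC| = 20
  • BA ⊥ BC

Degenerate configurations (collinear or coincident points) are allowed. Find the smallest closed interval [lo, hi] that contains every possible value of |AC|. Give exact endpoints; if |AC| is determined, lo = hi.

|AB| ∈ {4}
|BC| ∈ {20}
|AC| ∈ {4·√(26)}

|AC| = 4·√(26)  (≈ 20.3961)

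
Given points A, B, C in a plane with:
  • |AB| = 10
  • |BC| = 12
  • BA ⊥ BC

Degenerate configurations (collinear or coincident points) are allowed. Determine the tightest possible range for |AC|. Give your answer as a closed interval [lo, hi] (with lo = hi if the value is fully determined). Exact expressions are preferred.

|AB| ∈ {10}
|BC| ∈ {12}
|AC| ∈ {2·√(61)}

|AC| = 2·√(61)  (≈ 15.6205)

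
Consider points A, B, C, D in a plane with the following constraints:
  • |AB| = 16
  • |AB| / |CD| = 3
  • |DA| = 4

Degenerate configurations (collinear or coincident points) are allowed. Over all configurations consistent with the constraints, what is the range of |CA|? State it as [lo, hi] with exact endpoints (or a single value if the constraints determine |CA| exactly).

|AB| ∈ {16}
|AD| ∈ {4}
|CD| ∈ {16/3}
|BD| ∈ [12, 20]
|AC| ∈ [4/3, 28/3]
|BC| ∈ [20/3, 76/3]

|CA| ∈ [4/3, 28/3]  (≈ [1.3333, 9.3333])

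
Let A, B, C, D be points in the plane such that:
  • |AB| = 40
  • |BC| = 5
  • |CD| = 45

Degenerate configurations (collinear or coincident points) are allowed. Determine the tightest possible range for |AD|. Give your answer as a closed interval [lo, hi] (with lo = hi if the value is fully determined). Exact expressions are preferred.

|AB| ∈ {40}
|BC| ∈ {5}
|CD| ∈ {45}
|AC| ∈ [35, 45]
|BD| ∈ [40, 50]
|AD| ∈ [0, 90]

|AD| ∈ [0, 90]  (≈ [0.0000, 90.0000])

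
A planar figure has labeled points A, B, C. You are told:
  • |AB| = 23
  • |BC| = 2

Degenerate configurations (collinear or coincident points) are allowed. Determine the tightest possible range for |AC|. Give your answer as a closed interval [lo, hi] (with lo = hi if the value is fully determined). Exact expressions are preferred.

|AC| ∈ [21, 25]  (≈ [21.0000, 25.0000])

|AB| ∈ {23}
|BC| ∈ {2}
|AC| ∈ [21, 25]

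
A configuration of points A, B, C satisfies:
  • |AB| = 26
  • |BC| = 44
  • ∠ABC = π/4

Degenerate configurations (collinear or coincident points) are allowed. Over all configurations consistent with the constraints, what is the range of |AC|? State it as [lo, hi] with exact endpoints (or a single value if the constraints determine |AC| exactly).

|AB| ∈ {26}
|BC| ∈ {44}
|AC| ∈ {2·√(653 - 286·√(2))}

|AC| = 2·√(653 - 286·√(2))  (≈ 31.5300)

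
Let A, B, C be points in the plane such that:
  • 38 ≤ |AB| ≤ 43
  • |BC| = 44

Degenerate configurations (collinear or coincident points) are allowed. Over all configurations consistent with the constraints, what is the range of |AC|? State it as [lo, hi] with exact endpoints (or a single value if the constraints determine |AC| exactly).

|AC| ∈ [1, 87]  (≈ [1.0000, 87.0000])

|AB| ∈ [38, 43]
|BC| ∈ {44}
|AC| ∈ [1, 87]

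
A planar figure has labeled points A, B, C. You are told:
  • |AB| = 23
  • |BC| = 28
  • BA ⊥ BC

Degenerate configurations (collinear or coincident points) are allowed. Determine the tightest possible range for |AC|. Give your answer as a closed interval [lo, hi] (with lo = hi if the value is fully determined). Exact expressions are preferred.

|AB| ∈ {23}
|BC| ∈ {28}
|AC| ∈ {√(1313)}

|AC| = √(1313)  (≈ 36.2353)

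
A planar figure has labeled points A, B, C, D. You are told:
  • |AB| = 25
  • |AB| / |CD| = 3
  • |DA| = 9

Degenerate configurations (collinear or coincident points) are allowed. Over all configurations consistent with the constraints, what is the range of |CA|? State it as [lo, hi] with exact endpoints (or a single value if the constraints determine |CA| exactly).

|AB| ∈ {25}
|AD| ∈ {9}
|CD| ∈ {25/3}
|BD| ∈ [16, 34]
|AC| ∈ [2/3, 52/3]
|BC| ∈ [23/3, 127/3]

|CA| ∈ [2/3, 52/3]  (≈ [0.6667, 17.3333])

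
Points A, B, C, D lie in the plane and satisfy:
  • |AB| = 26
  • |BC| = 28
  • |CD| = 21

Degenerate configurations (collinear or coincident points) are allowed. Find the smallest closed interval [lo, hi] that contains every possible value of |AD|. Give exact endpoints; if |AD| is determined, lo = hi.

|AD| ∈ [0, 75]  (≈ [0.0000, 75.0000])

|AB| ∈ {26}
|BC| ∈ {28}
|CD| ∈ {21}
|AC| ∈ [2, 54]
|BD| ∈ [7, 49]
|AD| ∈ [0, 75]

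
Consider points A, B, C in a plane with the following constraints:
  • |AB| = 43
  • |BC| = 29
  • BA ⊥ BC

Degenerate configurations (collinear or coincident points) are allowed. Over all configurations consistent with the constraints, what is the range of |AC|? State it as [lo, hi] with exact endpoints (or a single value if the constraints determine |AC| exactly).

|AC| = √(2690)  (≈ 51.8652)

|AB| ∈ {43}
|BC| ∈ {29}
|AC| ∈ {√(2690)}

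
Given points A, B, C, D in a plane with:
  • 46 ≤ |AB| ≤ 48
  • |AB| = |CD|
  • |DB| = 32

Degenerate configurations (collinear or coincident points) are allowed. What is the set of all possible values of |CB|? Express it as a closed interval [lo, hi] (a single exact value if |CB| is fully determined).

|AB| ∈ [46, 48]
|BD| ∈ {32}
|CD| ∈ [46, 48]
|AD| ∈ [14, 80]
|BC| ∈ [14, 80]
|AC| ∈ [0, 128]

|CB| ∈ [14, 80]  (≈ [14.0000, 80.0000])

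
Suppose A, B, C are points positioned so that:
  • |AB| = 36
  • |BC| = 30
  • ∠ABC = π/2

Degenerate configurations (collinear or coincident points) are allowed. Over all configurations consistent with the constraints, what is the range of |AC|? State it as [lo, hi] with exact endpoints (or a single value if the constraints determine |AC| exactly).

|AB| ∈ {36}
|BC| ∈ {30}
|AC| ∈ {6·√(61)}

|AC| = 6·√(61)  (≈ 46.8615)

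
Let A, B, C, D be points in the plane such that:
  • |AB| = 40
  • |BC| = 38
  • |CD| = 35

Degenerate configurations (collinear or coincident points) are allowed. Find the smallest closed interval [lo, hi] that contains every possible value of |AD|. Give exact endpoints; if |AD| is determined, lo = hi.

|AD| ∈ [0, 113]  (≈ [0.0000, 113.0000])

|AB| ∈ {40}
|BC| ∈ {38}
|CD| ∈ {35}
|AC| ∈ [2, 78]
|BD| ∈ [3, 73]
|AD| ∈ [0, 113]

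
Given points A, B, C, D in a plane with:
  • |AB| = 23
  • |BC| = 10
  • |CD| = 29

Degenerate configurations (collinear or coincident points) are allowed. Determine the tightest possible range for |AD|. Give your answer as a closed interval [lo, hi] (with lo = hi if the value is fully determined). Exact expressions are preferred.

|AB| ∈ {23}
|BC| ∈ {10}
|CD| ∈ {29}
|AC| ∈ [13, 33]
|BD| ∈ [19, 39]
|AD| ∈ [0, 62]

|AD| ∈ [0, 62]  (≈ [0.0000, 62.0000])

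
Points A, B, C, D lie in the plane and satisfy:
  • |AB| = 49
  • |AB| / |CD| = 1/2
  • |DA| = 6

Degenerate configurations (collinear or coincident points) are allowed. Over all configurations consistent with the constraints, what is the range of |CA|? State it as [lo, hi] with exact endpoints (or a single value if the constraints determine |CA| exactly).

|AB| ∈ {49}
|AD| ∈ {6}
|CD| ∈ {98}
|BD| ∈ [43, 55]
|AC| ∈ [92, 104]
|BC| ∈ [43, 153]

|CA| ∈ [92, 104]  (≈ [92.0000, 104.0000])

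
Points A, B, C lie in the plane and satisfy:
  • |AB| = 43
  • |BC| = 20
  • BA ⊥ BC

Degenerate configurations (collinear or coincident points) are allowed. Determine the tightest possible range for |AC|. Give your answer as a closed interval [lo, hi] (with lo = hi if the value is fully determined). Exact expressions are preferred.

|AB| ∈ {43}
|BC| ∈ {20}
|AC| ∈ {√(2249)}

|AC| = √(2249)  (≈ 47.4236)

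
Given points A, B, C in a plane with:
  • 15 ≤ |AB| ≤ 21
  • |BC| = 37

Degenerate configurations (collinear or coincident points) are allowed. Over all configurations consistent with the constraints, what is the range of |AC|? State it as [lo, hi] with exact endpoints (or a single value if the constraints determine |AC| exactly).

|AC| ∈ [16, 58]  (≈ [16.0000, 58.0000])

|AB| ∈ [15, 21]
|BC| ∈ {37}
|AC| ∈ [16, 58]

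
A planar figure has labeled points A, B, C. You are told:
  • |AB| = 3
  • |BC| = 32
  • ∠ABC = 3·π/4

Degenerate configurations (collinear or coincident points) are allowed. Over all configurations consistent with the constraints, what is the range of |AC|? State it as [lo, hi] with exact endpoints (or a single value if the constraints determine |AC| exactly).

|AC| = √(96·√(2) + 1033)  (≈ 34.1872)

|AB| ∈ {3}
|BC| ∈ {32}
|AC| ∈ {√(96·√(2) + 1033)}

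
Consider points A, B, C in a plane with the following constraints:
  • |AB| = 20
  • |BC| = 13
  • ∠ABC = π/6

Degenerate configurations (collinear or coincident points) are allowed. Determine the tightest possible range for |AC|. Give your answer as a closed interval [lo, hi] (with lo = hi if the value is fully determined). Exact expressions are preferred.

|AC| = √(569 - 260·√(3))  (≈ 10.8934)

|AB| ∈ {20}
|BC| ∈ {13}
|AC| ∈ {√(569 - 260·√(3))}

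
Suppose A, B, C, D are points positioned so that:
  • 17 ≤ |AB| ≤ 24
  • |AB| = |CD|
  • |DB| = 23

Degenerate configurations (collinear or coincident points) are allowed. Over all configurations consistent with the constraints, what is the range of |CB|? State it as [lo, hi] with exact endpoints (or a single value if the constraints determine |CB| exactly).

|CB| ∈ [0, 47]  (≈ [0.0000, 47.0000])

|AB| ∈ [17, 24]
|BD| ∈ {23}
|CD| ∈ [17, 24]
|AD| ∈ [0, 47]
|BC| ∈ [0, 47]
|AC| ∈ [0, 71]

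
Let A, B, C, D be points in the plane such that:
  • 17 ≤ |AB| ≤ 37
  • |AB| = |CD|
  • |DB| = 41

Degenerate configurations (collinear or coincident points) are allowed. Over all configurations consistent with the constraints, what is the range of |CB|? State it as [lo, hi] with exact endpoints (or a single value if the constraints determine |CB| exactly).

|CB| ∈ [4, 78]  (≈ [4.0000, 78.0000])

|AB| ∈ [17, 37]
|BD| ∈ {41}
|CD| ∈ [17, 37]
|AD| ∈ [4, 78]
|BC| ∈ [4, 78]
|AC| ∈ [0, 115]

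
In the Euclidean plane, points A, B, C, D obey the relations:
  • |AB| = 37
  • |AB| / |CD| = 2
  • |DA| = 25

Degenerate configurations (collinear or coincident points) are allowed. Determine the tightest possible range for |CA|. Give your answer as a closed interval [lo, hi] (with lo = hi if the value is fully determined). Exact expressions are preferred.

|AB| ∈ {37}
|AD| ∈ {25}
|CD| ∈ {37/2}
|BD| ∈ [12, 62]
|AC| ∈ [13/2, 87/2]
|BC| ∈ [0, 161/2]

|CA| ∈ [13/2, 87/2]  (≈ [6.5000, 43.5000])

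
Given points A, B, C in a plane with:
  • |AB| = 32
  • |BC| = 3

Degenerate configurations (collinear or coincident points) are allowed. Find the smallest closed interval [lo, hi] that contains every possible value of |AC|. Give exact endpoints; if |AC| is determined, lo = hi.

|AB| ∈ {32}
|BC| ∈ {3}
|AC| ∈ [29, 35]

|AC| ∈ [29, 35]  (≈ [29.0000, 35.0000])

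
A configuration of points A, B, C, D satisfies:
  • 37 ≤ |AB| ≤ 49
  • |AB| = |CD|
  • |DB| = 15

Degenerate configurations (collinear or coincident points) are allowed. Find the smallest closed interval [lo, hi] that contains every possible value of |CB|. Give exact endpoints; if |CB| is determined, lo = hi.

|AB| ∈ [37, 49]
|BD| ∈ {15}
|CD| ∈ [37, 49]
|AD| ∈ [22, 64]
|BC| ∈ [22, 64]
|AC| ∈ [0, 113]

|CB| ∈ [22, 64]  (≈ [22.0000, 64.0000])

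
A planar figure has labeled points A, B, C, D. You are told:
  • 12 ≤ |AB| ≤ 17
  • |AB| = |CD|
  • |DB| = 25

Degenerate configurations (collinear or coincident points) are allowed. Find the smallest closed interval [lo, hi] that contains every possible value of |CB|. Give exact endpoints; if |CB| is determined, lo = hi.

|AB| ∈ [12, 17]
|BD| ∈ {25}
|CD| ∈ [12, 17]
|AD| ∈ [8, 42]
|BC| ∈ [8, 42]
|AC| ∈ [0, 59]

|CB| ∈ [8, 42]  (≈ [8.0000, 42.0000])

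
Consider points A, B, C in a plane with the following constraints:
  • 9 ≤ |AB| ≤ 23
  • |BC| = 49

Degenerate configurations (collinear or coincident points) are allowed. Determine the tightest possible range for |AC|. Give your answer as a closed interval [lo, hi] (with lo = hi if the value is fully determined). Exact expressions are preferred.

|AC| ∈ [26, 72]  (≈ [26.0000, 72.0000])

|AB| ∈ [9, 23]
|BC| ∈ {49}
|AC| ∈ [26, 72]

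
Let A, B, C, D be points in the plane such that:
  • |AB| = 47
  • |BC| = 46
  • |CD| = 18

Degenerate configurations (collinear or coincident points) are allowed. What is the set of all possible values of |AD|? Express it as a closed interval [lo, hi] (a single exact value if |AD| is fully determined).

|AB| ∈ {47}
|BC| ∈ {46}
|CD| ∈ {18}
|AC| ∈ [1, 93]
|BD| ∈ [28, 64]
|AD| ∈ [0, 111]

|AD| ∈ [0, 111]  (≈ [0.0000, 111.0000])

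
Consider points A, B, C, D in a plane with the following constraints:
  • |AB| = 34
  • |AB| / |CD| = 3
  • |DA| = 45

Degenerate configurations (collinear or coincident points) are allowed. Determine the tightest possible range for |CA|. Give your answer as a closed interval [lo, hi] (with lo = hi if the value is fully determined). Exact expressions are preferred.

|CA| ∈ [101/3, 169/3]  (≈ [33.6667, 56.3333])

|AB| ∈ {34}
|AD| ∈ {45}
|CD| ∈ {34/3}
|BD| ∈ [11, 79]
|AC| ∈ [101/3, 169/3]
|BC| ∈ [0, 271/3]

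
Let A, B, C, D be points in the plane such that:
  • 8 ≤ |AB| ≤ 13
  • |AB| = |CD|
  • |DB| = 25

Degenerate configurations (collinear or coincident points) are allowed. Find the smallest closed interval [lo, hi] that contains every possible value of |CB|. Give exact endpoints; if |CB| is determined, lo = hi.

|AB| ∈ [8, 13]
|BD| ∈ {25}
|CD| ∈ [8, 13]
|AD| ∈ [12, 38]
|BC| ∈ [12, 38]
|AC| ∈ [0, 51]

|CB| ∈ [12, 38]  (≈ [12.0000, 38.0000])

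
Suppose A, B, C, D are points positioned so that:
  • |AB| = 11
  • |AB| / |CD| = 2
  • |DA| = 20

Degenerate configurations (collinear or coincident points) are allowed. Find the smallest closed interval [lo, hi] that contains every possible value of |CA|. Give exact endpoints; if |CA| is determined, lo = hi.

|CA| ∈ [29/2, 51/2]  (≈ [14.5000, 25.5000])

|AB| ∈ {11}
|AD| ∈ {20}
|CD| ∈ {11/2}
|BD| ∈ [9, 31]
|AC| ∈ [29/2, 51/2]
|BC| ∈ [7/2, 73/2]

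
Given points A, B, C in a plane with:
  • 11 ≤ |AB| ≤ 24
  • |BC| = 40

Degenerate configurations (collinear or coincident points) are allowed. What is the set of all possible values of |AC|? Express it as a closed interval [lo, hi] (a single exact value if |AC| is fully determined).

|AC| ∈ [16, 64]  (≈ [16.0000, 64.0000])

|AB| ∈ [11, 24]
|BC| ∈ {40}
|AC| ∈ [16, 64]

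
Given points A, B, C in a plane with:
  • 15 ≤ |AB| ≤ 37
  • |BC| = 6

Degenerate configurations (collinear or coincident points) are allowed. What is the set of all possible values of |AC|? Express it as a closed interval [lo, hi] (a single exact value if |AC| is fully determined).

|AC| ∈ [9, 43]  (≈ [9.0000, 43.0000])

|AB| ∈ [15, 37]
|BC| ∈ {6}
|AC| ∈ [9, 43]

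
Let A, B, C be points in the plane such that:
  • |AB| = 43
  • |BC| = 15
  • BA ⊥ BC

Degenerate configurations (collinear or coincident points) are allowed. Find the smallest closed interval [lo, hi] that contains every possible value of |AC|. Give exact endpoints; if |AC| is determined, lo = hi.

|AC| = √(2074)  (≈ 45.5412)

|AB| ∈ {43}
|BC| ∈ {15}
|AC| ∈ {√(2074)}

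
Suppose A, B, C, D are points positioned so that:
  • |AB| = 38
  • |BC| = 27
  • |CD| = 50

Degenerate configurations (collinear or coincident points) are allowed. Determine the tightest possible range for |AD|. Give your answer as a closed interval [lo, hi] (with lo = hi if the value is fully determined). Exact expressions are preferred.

|AD| ∈ [0, 115]  (≈ [0.0000, 115.0000])

|AB| ∈ {38}
|BC| ∈ {27}
|CD| ∈ {50}
|AC| ∈ [11, 65]
|BD| ∈ [23, 77]
|AD| ∈ [0, 115]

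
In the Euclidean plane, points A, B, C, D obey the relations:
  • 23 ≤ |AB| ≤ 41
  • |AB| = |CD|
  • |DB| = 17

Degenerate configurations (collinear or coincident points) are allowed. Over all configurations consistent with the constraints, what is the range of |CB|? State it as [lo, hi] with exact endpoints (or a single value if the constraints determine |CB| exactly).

|AB| ∈ [23, 41]
|BD| ∈ {17}
|CD| ∈ [23, 41]
|AD| ∈ [6, 58]
|BC| ∈ [6, 58]
|AC| ∈ [0, 99]

|CB| ∈ [6, 58]  (≈ [6.0000, 58.0000])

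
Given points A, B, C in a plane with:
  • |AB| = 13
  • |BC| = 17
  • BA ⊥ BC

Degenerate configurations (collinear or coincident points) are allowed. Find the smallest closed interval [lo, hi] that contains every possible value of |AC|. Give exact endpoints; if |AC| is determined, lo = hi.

|AB| ∈ {13}
|BC| ∈ {17}
|AC| ∈ {√(458)}

|AC| = √(458)  (≈ 21.4009)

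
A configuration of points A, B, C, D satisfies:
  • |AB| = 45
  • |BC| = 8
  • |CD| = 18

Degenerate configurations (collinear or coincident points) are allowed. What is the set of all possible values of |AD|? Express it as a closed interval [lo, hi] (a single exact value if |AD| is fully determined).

|AB| ∈ {45}
|BC| ∈ {8}
|CD| ∈ {18}
|AC| ∈ [37, 53]
|BD| ∈ [10, 26]
|AD| ∈ [19, 71]

|AD| ∈ [19, 71]  (≈ [19.0000, 71.0000])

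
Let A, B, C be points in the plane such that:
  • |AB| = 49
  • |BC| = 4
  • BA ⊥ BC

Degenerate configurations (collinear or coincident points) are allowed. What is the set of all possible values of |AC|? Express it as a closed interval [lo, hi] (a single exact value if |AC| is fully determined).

|AB| ∈ {49}
|BC| ∈ {4}
|AC| ∈ {√(2417)}

|AC| = √(2417)  (≈ 49.1630)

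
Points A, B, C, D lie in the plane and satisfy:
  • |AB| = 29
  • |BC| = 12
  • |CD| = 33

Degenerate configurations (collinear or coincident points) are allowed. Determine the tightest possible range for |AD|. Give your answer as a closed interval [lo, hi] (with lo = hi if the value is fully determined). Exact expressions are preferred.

|AB| ∈ {29}
|BC| ∈ {12}
|CD| ∈ {33}
|AC| ∈ [17, 41]
|BD| ∈ [21, 45]
|AD| ∈ [0, 74]

|AD| ∈ [0, 74]  (≈ [0.0000, 74.0000])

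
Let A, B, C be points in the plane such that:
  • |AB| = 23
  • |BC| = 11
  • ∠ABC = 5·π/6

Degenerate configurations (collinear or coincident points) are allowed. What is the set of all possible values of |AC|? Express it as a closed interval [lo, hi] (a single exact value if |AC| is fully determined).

|AC| = √(253·√(3) + 650)  (≈ 32.9880)

|AB| ∈ {23}
|BC| ∈ {11}
|AC| ∈ {√(253·√(3) + 650)}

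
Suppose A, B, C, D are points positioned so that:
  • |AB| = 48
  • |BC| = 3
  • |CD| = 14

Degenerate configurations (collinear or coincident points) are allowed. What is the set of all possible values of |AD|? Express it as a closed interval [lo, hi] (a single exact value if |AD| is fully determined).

|AD| ∈ [31, 65]  (≈ [31.0000, 65.0000])

|AB| ∈ {48}
|BC| ∈ {3}
|CD| ∈ {14}
|AC| ∈ [45, 51]
|BD| ∈ [11, 17]
|AD| ∈ [31, 65]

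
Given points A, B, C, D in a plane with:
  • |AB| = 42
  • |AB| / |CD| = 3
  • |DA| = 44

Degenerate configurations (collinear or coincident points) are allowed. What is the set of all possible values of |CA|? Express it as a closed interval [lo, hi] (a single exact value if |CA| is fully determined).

|AB| ∈ {42}
|AD| ∈ {44}
|CD| ∈ {14}
|BD| ∈ [2, 86]
|AC| ∈ [30, 58]
|BC| ∈ [0, 100]

|CA| ∈ [30, 58]  (≈ [30.0000, 58.0000])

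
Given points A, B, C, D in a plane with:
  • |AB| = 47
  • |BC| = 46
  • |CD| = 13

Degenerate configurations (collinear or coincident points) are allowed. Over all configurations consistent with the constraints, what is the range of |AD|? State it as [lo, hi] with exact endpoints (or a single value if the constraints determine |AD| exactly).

|AB| ∈ {47}
|BC| ∈ {46}
|CD| ∈ {13}
|AC| ∈ [1, 93]
|BD| ∈ [33, 59]
|AD| ∈ [0, 106]

|AD| ∈ [0, 106]  (≈ [0.0000, 106.0000])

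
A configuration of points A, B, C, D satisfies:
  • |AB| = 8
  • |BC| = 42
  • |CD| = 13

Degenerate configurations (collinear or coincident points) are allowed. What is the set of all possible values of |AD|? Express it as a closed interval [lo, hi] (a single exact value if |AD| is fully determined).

|AB| ∈ {8}
|BC| ∈ {42}
|CD| ∈ {13}
|AC| ∈ [34, 50]
|BD| ∈ [29, 55]
|AD| ∈ [21, 63]

|AD| ∈ [21, 63]  (≈ [21.0000, 63.0000])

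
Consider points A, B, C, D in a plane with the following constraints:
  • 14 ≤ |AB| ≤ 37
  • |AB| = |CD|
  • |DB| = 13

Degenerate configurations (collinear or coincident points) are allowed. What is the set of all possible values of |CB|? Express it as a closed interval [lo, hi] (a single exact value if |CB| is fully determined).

|CB| ∈ [1, 50]  (≈ [1.0000, 50.0000])

|AB| ∈ [14, 37]
|BD| ∈ {13}
|CD| ∈ [14, 37]
|AD| ∈ [1, 50]
|BC| ∈ [1, 50]
|AC| ∈ [0, 87]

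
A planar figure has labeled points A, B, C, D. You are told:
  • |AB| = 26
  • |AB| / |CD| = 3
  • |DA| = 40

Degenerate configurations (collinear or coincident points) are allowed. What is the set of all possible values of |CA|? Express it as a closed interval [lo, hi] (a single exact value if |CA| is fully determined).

|AB| ∈ {26}
|AD| ∈ {40}
|CD| ∈ {26/3}
|BD| ∈ [14, 66]
|AC| ∈ [94/3, 146/3]
|BC| ∈ [16/3, 224/3]

|CA| ∈ [94/3, 146/3]  (≈ [31.3333, 48.6667])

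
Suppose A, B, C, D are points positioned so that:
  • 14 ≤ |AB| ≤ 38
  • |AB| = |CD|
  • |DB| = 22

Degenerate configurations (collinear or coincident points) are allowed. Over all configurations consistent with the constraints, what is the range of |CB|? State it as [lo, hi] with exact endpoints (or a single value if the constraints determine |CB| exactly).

|AB| ∈ [14, 38]
|BD| ∈ {22}
|CD| ∈ [14, 38]
|AD| ∈ [0, 60]
|BC| ∈ [0, 60]
|AC| ∈ [0, 98]

|CB| ∈ [0, 60]  (≈ [0.0000, 60.0000])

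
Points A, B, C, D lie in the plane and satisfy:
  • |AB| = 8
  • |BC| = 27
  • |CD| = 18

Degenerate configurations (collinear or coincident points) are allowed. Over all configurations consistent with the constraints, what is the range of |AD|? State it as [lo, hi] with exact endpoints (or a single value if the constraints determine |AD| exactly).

|AD| ∈ [1, 53]  (≈ [1.0000, 53.0000])

|AB| ∈ {8}
|BC| ∈ {27}
|CD| ∈ {18}
|AC| ∈ [19, 35]
|BD| ∈ [9, 45]
|AD| ∈ [1, 53]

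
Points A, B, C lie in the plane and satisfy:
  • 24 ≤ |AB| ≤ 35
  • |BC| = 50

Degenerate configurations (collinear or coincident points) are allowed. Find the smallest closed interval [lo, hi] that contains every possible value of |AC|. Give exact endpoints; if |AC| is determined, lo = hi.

|AC| ∈ [15, 85]  (≈ [15.0000, 85.0000])

|AB| ∈ [24, 35]
|BC| ∈ {50}
|AC| ∈ [15, 85]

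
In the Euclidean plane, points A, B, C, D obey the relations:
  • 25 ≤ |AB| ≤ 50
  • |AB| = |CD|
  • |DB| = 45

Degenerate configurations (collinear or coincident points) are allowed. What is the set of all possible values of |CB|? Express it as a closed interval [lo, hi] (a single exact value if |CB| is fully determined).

|AB| ∈ [25, 50]
|BD| ∈ {45}
|CD| ∈ [25, 50]
|AD| ∈ [0, 95]
|BC| ∈ [0, 95]
|AC| ∈ [0, 145]

|CB| ∈ [0, 95]  (≈ [0.0000, 95.0000])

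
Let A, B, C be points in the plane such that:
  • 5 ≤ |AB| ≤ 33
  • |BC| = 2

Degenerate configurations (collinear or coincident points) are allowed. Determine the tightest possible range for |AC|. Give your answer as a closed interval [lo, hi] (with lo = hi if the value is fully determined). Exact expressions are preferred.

|AB| ∈ [5, 33]
|BC| ∈ {2}
|AC| ∈ [3, 35]

|AC| ∈ [3, 35]  (≈ [3.0000, 35.0000])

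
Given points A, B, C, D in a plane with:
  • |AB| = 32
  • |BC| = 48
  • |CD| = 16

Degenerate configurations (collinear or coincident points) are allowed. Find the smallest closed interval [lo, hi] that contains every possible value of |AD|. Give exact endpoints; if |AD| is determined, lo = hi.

|AB| ∈ {32}
|BC| ∈ {48}
|CD| ∈ {16}
|AC| ∈ [16, 80]
|BD| ∈ [32, 64]
|AD| ∈ [0, 96]

|AD| ∈ [0, 96]  (≈ [0.0000, 96.0000])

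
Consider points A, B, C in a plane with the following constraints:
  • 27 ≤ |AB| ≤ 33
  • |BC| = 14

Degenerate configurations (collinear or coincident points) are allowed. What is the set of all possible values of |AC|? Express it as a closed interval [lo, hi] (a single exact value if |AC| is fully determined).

|AC| ∈ [13, 47]  (≈ [13.0000, 47.0000])

|AB| ∈ [27, 33]
|BC| ∈ {14}
|AC| ∈ [13, 47]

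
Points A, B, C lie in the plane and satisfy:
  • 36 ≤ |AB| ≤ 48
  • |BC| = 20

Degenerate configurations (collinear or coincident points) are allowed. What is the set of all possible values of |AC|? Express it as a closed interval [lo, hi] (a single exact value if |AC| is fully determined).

|AB| ∈ [36, 48]
|BC| ∈ {20}
|AC| ∈ [16, 68]

|AC| ∈ [16, 68]  (≈ [16.0000, 68.0000])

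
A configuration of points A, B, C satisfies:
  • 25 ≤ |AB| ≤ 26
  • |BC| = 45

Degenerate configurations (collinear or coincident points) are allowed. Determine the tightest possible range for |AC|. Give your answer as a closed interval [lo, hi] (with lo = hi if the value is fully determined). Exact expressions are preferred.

|AB| ∈ [25, 26]
|BC| ∈ {45}
|AC| ∈ [19, 71]

|AC| ∈ [19, 71]  (≈ [19.0000, 71.0000])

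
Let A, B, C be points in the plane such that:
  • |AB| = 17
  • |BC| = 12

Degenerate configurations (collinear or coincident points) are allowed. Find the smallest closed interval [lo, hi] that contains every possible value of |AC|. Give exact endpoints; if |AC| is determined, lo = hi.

|AC| ∈ [5, 29]  (≈ [5.0000, 29.0000])

|AB| ∈ {17}
|BC| ∈ {12}
|AC| ∈ [5, 29]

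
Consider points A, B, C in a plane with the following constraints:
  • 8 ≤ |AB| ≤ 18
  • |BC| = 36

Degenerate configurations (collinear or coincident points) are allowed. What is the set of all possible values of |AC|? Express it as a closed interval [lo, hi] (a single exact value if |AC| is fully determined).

|AC| ∈ [18, 54]  (≈ [18.0000, 54.0000])

|AB| ∈ [8, 18]
|BC| ∈ {36}
|AC| ∈ [18, 54]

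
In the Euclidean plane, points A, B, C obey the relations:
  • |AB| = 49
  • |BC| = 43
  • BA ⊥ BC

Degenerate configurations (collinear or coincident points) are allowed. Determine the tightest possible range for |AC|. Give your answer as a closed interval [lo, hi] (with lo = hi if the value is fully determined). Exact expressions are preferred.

|AC| = 5·√(170)  (≈ 65.1920)

|AB| ∈ {49}
|BC| ∈ {43}
|AC| ∈ {5·√(170)}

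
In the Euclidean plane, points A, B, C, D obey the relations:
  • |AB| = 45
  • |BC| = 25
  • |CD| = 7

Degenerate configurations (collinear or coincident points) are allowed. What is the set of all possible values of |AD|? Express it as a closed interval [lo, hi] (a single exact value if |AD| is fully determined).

|AB| ∈ {45}
|BC| ∈ {25}
|CD| ∈ {7}
|AC| ∈ [20, 70]
|BD| ∈ [18, 32]
|AD| ∈ [13, 77]

|AD| ∈ [13, 77]  (≈ [13.0000, 77.0000])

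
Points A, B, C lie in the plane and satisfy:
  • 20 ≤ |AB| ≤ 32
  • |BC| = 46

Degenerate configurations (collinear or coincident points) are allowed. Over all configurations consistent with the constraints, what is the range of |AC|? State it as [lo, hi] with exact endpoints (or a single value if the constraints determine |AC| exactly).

|AB| ∈ [20, 32]
|BC| ∈ {46}
|AC| ∈ [14, 78]

|AC| ∈ [14, 78]  (≈ [14.0000, 78.0000])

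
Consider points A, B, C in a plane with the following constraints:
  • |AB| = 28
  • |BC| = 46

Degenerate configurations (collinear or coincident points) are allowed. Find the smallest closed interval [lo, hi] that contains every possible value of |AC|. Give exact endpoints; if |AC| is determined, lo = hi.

|AC| ∈ [18, 74]  (≈ [18.0000, 74.0000])

|AB| ∈ {28}
|BC| ∈ {46}
|AC| ∈ [18, 74]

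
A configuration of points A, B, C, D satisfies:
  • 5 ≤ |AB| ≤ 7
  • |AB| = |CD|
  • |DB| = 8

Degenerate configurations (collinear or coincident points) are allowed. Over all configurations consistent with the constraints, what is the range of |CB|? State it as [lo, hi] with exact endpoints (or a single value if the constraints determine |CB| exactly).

|CB| ∈ [1, 15]  (≈ [1.0000, 15.0000])

|AB| ∈ [5, 7]
|BD| ∈ {8}
|CD| ∈ [5, 7]
|AD| ∈ [1, 15]
|BC| ∈ [1, 15]
|AC| ∈ [0, 22]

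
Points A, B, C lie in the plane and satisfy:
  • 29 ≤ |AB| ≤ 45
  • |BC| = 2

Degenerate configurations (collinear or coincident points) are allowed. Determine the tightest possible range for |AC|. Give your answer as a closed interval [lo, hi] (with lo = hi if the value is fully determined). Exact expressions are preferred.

|AB| ∈ [29, 45]
|BC| ∈ {2}
|AC| ∈ [27, 47]

|AC| ∈ [27, 47]  (≈ [27.0000, 47.0000])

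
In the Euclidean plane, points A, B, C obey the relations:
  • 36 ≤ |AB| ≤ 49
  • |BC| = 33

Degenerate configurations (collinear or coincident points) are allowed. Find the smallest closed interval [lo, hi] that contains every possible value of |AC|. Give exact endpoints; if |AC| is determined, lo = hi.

|AB| ∈ [36, 49]
|BC| ∈ {33}
|AC| ∈ [3, 82]

|AC| ∈ [3, 82]  (≈ [3.0000, 82.0000])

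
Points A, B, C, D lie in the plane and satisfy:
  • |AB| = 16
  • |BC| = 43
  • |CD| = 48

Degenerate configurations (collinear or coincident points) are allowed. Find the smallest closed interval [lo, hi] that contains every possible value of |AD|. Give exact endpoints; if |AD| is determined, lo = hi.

|AD| ∈ [0, 107]  (≈ [0.0000, 107.0000])

|AB| ∈ {16}
|BC| ∈ {43}
|CD| ∈ {48}
|AC| ∈ [27, 59]
|BD| ∈ [5, 91]
|AD| ∈ [0, 107]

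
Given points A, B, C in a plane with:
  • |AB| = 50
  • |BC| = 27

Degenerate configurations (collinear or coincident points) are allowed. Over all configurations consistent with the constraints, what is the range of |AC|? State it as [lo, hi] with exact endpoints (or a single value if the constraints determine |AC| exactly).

|AC| ∈ [23, 77]  (≈ [23.0000, 77.0000])

|AB| ∈ {50}
|BC| ∈ {27}
|AC| ∈ [23, 77]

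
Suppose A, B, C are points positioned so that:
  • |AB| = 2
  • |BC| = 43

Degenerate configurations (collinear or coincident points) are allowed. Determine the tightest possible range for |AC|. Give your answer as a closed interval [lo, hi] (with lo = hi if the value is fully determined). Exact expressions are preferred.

|AB| ∈ {2}
|BC| ∈ {43}
|AC| ∈ [41, 45]

|AC| ∈ [41, 45]  (≈ [41.0000, 45.0000])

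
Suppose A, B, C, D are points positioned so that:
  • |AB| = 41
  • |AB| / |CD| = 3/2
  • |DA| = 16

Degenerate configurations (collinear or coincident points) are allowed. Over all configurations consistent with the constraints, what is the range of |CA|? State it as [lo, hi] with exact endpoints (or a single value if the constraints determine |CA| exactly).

|CA| ∈ [34/3, 130/3]  (≈ [11.3333, 43.3333])

|AB| ∈ {41}
|AD| ∈ {16}
|CD| ∈ {82/3}
|BD| ∈ [25, 57]
|AC| ∈ [34/3, 130/3]
|BC| ∈ [0, 253/3]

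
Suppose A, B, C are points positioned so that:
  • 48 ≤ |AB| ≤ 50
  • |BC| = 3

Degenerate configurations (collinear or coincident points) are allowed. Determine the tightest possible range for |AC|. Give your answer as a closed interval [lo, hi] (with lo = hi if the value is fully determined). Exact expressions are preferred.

|AC| ∈ [45, 53]  (≈ [45.0000, 53.0000])

|AB| ∈ [48, 50]
|BC| ∈ {3}
|AC| ∈ [45, 53]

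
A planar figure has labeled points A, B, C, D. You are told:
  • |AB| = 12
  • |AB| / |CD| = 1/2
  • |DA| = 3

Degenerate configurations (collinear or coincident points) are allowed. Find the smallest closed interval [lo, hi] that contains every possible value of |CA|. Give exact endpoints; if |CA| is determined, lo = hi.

|CA| ∈ [21, 27]  (≈ [21.0000, 27.0000])

|AB| ∈ {12}
|AD| ∈ {3}
|CD| ∈ {24}
|BD| ∈ [9, 15]
|AC| ∈ [21, 27]
|BC| ∈ [9, 39]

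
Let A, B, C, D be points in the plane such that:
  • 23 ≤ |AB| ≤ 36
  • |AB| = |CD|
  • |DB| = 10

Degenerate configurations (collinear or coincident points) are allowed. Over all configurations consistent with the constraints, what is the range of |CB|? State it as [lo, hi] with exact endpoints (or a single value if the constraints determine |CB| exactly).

|CB| ∈ [13, 46]  (≈ [13.0000, 46.0000])

|AB| ∈ [23, 36]
|BD| ∈ {10}
|CD| ∈ [23, 36]
|AD| ∈ [13, 46]
|BC| ∈ [13, 46]
|AC| ∈ [0, 82]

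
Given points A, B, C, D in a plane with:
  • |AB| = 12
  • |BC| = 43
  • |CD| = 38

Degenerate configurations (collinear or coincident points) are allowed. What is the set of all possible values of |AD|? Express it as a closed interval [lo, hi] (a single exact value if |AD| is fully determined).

|AD| ∈ [0, 93]  (≈ [0.0000, 93.0000])

|AB| ∈ {12}
|BC| ∈ {43}
|CD| ∈ {38}
|AC| ∈ [31, 55]
|BD| ∈ [5, 81]
|AD| ∈ [0, 93]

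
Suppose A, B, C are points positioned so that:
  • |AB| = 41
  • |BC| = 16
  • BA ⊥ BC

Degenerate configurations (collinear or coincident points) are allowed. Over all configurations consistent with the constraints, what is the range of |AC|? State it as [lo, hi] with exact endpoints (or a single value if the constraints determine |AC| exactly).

|AC| = √(1937)  (≈ 44.0114)

|AB| ∈ {41}
|BC| ∈ {16}
|AC| ∈ {√(1937)}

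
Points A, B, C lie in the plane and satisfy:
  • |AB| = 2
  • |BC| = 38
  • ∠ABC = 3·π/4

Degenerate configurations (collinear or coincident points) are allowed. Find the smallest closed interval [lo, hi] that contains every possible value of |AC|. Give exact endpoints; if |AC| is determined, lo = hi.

|AB| ∈ {2}
|BC| ∈ {38}
|AC| ∈ {2·√(19·√(2) + 362)}

|AC| = 2·√(19·√(2) + 362)  (≈ 39.4396)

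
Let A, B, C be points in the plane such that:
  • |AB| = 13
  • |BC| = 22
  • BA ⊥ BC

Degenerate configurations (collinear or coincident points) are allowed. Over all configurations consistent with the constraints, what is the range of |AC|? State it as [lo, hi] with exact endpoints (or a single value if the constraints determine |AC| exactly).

|AB| ∈ {13}
|BC| ∈ {22}
|AC| ∈ {√(653)}

|AC| = √(653)  (≈ 25.5539)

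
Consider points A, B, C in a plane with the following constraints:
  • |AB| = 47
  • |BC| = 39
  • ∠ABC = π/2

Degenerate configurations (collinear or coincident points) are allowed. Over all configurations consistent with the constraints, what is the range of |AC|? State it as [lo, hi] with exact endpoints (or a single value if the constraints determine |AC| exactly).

|AC| = √(3730)  (≈ 61.0737)

|AB| ∈ {47}
|BC| ∈ {39}
|AC| ∈ {√(3730)}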